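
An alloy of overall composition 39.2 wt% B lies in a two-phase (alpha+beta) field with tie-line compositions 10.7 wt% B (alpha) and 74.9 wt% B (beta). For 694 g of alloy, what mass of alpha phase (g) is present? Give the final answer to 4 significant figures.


f_alpha = (C_beta - C0) / (C_beta - C_alpha)
f_alpha = (74.9 - 39.2) / (74.9 - 10.7) = 0.556075
m_alpha = f_alpha * m_total = 0.556075 * 694 = 385.9 g


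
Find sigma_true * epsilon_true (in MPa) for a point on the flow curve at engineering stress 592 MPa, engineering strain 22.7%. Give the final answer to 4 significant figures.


sigma_true = sigma_eng * (1 + epsilon_eng)
sigma_true = 592 * (1 + 0.227) = 726.384 MPa
epsilon_true = ln(1 + epsilon_eng)
epsilon_true = ln(1 + 0.227) = 0.204572
sigma_true * epsilon_true = 726.384 * 0.204572 = 148.6 MPa


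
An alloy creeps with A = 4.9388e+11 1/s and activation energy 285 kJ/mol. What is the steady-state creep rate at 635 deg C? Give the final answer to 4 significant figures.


rate = A * exp(-Q / (R*T))
T = 635 + 273.15 = 908.15 K
rate = 4.9388e+11 * exp(-285e3 / (8.314 * 908.15))
rate = 1.998e-05 1/s


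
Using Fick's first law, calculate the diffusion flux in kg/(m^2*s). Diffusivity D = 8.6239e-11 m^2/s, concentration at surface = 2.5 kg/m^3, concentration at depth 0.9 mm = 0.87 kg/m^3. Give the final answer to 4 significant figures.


J = -D * (dC/dx) = D * (C1 - C2) / dx
J = 8.6239e-11 * (2.5 - 0.87) / 9e-04
J = 1.562e-07 kg/(m^2*s)


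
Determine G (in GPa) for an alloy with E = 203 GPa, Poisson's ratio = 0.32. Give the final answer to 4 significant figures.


G = E / (2*(1+nu))
G = 203 / (2*(1+0.32))
G = 76.89 GPa


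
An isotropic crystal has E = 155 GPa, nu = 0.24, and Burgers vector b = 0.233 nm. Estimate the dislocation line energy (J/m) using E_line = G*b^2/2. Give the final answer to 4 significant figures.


Step 1: G = E / (2*(1+nu))
G = 155 / (2*(1+0.24)) = 62.5 GPa = 6.25e+10 Pa
Step 2: E_line = G*b^2/2
b = 0.233 nm = 2.33e-10 m
E_line = 0.5 * 6.25e+10 * (2.33e-10)^2 = 1.697e-09 J/m


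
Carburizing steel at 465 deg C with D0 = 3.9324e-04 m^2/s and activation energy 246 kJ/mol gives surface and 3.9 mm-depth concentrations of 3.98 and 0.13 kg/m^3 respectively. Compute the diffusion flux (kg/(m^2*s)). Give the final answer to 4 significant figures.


Step 1: D = D0 * exp(-Qd/(R*T))
T = 465 + 273.15 = 738.15 K
D = 3.9324e-04 * exp(-246e3 / (8.314 * 738.15)) = 1.53469e-21 m^2/s
Step 2: J = D * (C1 - C2) / dx
J = 1.53469e-21 * (3.98 - 0.13) / 3.9e-03
J = 1.515e-18 kg/(m^2*s)


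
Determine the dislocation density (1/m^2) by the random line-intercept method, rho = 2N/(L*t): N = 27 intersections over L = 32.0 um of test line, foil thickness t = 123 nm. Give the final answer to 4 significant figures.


rho = 2N / (L * t)
L = 32.0 um = 3.2e-05 m, t = 123 nm = 1.23e-07 m
rho = 2 * 27 / (3.2e-05 * 1.23e-07)
rho = 1.372e+13 1/m^2


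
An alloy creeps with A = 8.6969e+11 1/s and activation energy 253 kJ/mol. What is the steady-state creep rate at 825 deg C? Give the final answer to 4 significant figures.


rate = A * exp(-Q / (R*T))
T = 825 + 273.15 = 1098.15 K
rate = 8.6969e+11 * exp(-253e3 / (8.314 * 1098.15))
rate = 0.803 1/s


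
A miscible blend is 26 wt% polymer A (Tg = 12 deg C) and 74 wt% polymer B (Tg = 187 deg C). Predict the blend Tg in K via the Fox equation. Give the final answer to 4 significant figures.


1/Tg = w1/Tg1 + w2/Tg2 (in Kelvin)
Tg1 = 285.15 K, Tg2 = 460.15 K
1/Tg = 0.26/285.15 + 0.74/460.15
Tg = 396.8 K


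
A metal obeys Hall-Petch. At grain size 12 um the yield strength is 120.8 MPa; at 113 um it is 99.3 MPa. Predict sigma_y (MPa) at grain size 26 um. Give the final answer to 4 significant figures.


sigma_y = sigma0 + k / sqrt(d)
1/sqrt(d1) = 1/sqrt(1.2e-05) = 288.675;  1/sqrt(d2) = 94.0721
k = (sigma1 - sigma2) / (1/sqrt(d1) - 1/sqrt(d2)) = (120.8 - 99.3) / (288.675 - 94.0721) = 0.110481 MPa*m^0.5
sigma0 = sigma1 - k/sqrt(d1) = 120.8 - 0.110481*288.675 = 88.9068 MPa
sigma_y(d3) = 88.9068 + 0.110481 / sqrt(2.6e-05) = 110.6 MPa


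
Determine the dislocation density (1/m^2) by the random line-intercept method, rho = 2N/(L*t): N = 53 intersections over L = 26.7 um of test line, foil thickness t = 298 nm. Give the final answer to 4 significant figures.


rho = 2N / (L * t)
L = 26.7 um = 2.67e-05 m, t = 298 nm = 2.98e-07 m
rho = 2 * 53 / (2.67e-05 * 2.98e-07)
rho = 1.332e+13 1/m^2


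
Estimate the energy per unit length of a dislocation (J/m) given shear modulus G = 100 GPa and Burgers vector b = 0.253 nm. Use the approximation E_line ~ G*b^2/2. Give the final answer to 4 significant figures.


E = G*b^2/2
b = 0.253 nm = 2.53e-10 m
G = 100 GPa = 1e+11 Pa
E = 0.5 * 1e+11 * (2.53e-10)^2
E = 3.2e-09 J/m


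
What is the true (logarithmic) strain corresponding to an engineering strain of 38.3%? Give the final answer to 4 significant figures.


epsilon_true = ln(1 + epsilon_eng)
epsilon_true = ln(1 + 0.383)
epsilon_true = 0.3243


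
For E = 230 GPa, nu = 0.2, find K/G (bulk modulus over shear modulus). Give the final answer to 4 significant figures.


G = E / (2*(1+nu))
G = 230 / (2*(1+0.2)) = 95.8333 GPa
K = E / (3*(1-2*nu))
K = 230 / (3*(1-2*0.2)) = 127.778 GPa
K/G = 127.778 / 95.8333 = 1.333


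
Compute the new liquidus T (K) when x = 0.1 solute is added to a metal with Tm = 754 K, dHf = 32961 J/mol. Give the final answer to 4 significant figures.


dT = R*Tm^2*x / dHf
dT = 8.314 * 754^2 * 0.1 / 32961
dT = 14.3401 K
T_new = 754 - 14.3401 = 739.7 K


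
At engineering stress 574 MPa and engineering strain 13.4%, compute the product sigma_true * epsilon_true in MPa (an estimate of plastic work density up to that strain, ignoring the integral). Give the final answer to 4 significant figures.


sigma_true = sigma_eng * (1 + epsilon_eng)
sigma_true = 574 * (1 + 0.134) = 650.916 MPa
epsilon_true = ln(1 + epsilon_eng)
epsilon_true = ln(1 + 0.134) = 0.125751
sigma_true * epsilon_true = 650.916 * 0.125751 = 81.85 MPa


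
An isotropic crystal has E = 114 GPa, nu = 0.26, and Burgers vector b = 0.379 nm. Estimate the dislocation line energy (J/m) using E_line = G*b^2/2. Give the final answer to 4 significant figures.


Step 1: G = E / (2*(1+nu))
G = 114 / (2*(1+0.26)) = 45.2381 GPa = 4.52381e+10 Pa
Step 2: E_line = G*b^2/2
b = 0.379 nm = 3.79e-10 m
E_line = 0.5 * 4.52381e+10 * (3.79e-10)^2 = 3.249e-09 J/m


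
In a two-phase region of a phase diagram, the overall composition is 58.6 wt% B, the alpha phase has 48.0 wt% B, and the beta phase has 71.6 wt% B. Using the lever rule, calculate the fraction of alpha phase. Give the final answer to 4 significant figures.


f_alpha = (C_beta - C0) / (C_beta - C_alpha)
f_alpha = (71.6 - 58.6) / (71.6 - 48.0)
f_alpha = 0.5508


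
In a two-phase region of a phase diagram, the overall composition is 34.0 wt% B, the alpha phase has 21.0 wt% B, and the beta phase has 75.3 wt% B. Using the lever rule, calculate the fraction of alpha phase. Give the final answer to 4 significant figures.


f_alpha = (C_beta - C0) / (C_beta - C_alpha)
f_alpha = (75.3 - 34.0) / (75.3 - 21.0)
f_alpha = 0.7606


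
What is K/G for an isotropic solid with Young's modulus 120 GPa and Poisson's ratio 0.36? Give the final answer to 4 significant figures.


G = E / (2*(1+nu))
G = 120 / (2*(1+0.36)) = 44.1176 GPa
K = E / (3*(1-2*nu))
K = 120 / (3*(1-2*0.36)) = 142.857 GPa
K/G = 142.857 / 44.1176 = 3.238


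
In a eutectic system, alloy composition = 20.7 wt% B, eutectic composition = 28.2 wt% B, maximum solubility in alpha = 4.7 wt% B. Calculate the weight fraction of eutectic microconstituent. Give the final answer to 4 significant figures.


f_primary = (C_e - C0) / (C_e - C_alpha_max)
f_primary = (28.2 - 20.7) / (28.2 - 4.7)
f_primary = 0.319149
f_eutectic = 1 - 0.319149 = 0.6809


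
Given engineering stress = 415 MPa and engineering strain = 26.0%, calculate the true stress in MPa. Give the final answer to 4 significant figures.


sigma_true = sigma_eng * (1 + epsilon_eng)
sigma_true = 415 * (1 + 0.26)
sigma_true = 522.9 MPa


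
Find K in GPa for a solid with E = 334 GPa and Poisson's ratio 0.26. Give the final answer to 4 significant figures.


K = E / (3*(1-2*nu))
K = 334 / (3*(1-2*0.26))
K = 231.9 GPa


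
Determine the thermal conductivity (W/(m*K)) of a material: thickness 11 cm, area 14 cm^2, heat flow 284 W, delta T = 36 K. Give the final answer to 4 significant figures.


k = Q*L / (A*dT)
L = 0.11 m, A = 1.4e-03 m^2
k = 284 * 0.11 / (1.4e-03 * 36)
k = 619.8 W/(m*K)


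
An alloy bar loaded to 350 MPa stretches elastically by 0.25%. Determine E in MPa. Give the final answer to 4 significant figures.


E = sigma / epsilon
epsilon = 0.25% = 2.5e-03
E = 350 / 2.5e-03
E = 140000 MPa


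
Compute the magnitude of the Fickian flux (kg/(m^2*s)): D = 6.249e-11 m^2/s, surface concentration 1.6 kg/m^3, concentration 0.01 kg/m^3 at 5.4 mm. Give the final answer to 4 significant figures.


J = -D * (dC/dx) = D * (C1 - C2) / dx
J = 6.249e-11 * (1.6 - 0.01) / 5.4e-03
J = 1.84e-08 kg/(m^2*s)


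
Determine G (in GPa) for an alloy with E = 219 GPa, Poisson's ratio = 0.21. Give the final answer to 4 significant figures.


G = E / (2*(1+nu))
G = 219 / (2*(1+0.21))
G = 90.5 GPa


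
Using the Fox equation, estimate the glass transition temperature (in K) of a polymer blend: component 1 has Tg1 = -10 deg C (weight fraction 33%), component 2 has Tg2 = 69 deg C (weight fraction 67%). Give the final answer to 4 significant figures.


1/Tg = w1/Tg1 + w2/Tg2 (in Kelvin)
Tg1 = 263.15 K, Tg2 = 342.15 K
1/Tg = 0.33/263.15 + 0.67/342.15
Tg = 311.3 K


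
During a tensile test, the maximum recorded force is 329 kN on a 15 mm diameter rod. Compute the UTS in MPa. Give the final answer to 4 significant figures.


A0 = pi*(d/2)^2 = pi*(15/2)^2 = 176.715 mm^2
UTS = F_max / A0 = 329*1000 / 176.715
UTS = 1862 MPa


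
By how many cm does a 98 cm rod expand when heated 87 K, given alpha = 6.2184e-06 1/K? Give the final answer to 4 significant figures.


dL = L0 * alpha * dT
dL = 98 * 6.2184e-06 * 87
dL = 0.05302 cm


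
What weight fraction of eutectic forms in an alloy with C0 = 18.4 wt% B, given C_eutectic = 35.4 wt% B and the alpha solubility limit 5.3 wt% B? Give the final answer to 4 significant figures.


f_primary = (C_e - C0) / (C_e - C_alpha_max)
f_primary = (35.4 - 18.4) / (35.4 - 5.3)
f_primary = 0.564784
f_eutectic = 1 - 0.564784 = 0.4352


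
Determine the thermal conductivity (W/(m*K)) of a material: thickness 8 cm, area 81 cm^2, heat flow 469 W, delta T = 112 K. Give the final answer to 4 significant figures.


k = Q*L / (A*dT)
L = 0.08 m, A = 8.1e-03 m^2
k = 469 * 0.08 / (8.1e-03 * 112)
k = 41.36 W/(m*K)


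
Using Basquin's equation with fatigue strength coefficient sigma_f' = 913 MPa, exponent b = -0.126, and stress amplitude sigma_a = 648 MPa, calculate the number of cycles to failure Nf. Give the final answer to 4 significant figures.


sigma_a = sigma_f' * (2*Nf)^b
2*Nf = (sigma_a / sigma_f')^(1/b)
2*Nf = (648 / 913)^(1/-0.126)
2*Nf = 15.1954
Nf = 7.598 cycles


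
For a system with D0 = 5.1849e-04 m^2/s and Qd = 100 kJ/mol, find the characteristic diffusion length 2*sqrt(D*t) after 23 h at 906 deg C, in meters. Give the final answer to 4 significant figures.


Step 1: D = D0 * exp(-Qd/(R*T))
T = 1179.15 K
D = 5.1849e-04 * exp(-100e3 / (8.314 * 1179.15)) = 1.9263e-08 m^2/s
Step 2: L = 2*sqrt(D*t)
t = 23 h = 82800 s
L = 2*sqrt(1.9263e-08 * 82800) = 0.07987 m


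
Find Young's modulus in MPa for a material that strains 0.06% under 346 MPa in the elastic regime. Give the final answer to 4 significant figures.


E = sigma / epsilon
epsilon = 0.06% = 6e-04
E = 346 / 6e-04
E = 576700 MPa


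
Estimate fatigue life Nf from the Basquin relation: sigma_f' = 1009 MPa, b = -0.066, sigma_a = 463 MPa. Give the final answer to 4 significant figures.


sigma_a = sigma_f' * (2*Nf)^b
2*Nf = (sigma_a / sigma_f')^(1/b)
2*Nf = (463 / 1009)^(1/-0.066)
2*Nf = 133632
Nf = 66820 cycles


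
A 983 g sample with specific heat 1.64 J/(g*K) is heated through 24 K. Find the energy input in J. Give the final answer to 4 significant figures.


Q = m * cp * dT
Q = 983 * 1.64 * 24
Q = 38690 J


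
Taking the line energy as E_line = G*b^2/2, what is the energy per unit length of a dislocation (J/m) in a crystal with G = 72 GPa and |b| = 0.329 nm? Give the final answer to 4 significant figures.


E = G*b^2/2
b = 0.329 nm = 3.29e-10 m
G = 72 GPa = 7.2e+10 Pa
E = 0.5 * 7.2e+10 * (3.29e-10)^2
E = 3.897e-09 J/m


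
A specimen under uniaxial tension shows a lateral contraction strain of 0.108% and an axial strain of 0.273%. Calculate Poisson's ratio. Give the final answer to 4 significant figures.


nu = -epsilon_lat / epsilon_axial
Lateral strain is contraction (negative), so using magnitudes:
nu = 0.108 / 0.273
nu = 0.3956


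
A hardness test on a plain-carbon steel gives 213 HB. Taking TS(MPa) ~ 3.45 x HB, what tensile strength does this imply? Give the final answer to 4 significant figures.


TS (MPa) = 3.45 * HB
TS = 3.45 * 213
TS = 734.9 MPa


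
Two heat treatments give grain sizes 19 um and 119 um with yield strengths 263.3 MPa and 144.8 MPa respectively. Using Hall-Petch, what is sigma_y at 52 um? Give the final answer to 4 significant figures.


sigma_y = sigma0 + k / sqrt(d)
1/sqrt(d1) = 1/sqrt(1.9e-05) = 229.416;  1/sqrt(d2) = 91.6698
k = (sigma1 - sigma2) / (1/sqrt(d1) - 1/sqrt(d2)) = (263.3 - 144.8) / (229.416 - 91.6698) = 0.86028 MPa*m^0.5
sigma0 = sigma1 - k/sqrt(d1) = 263.3 - 0.86028*229.416 = 65.9383 MPa
sigma_y(d3) = 65.9383 + 0.86028 / sqrt(5.2e-05) = 185.2 MPa


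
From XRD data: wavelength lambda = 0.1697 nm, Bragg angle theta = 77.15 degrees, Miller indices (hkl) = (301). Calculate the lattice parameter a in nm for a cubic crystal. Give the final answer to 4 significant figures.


d = lambda / (2*sin(theta))
d = 0.1697 / (2*sin(77.15 deg))
d = 0.0870296 nm
a = d * sqrt(h^2+k^2+l^2) = 0.0870296 * sqrt(10)
a = 0.2752 nm


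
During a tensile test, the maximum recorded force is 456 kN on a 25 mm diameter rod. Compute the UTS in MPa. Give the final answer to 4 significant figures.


A0 = pi*(d/2)^2 = pi*(25/2)^2 = 490.874 mm^2
UTS = F_max / A0 = 456*1000 / 490.874
UTS = 929 MPa


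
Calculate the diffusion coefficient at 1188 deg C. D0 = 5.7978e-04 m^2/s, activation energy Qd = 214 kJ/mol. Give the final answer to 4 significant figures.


D = D0 * exp(-Qd / (R*T))
T = 1461.15 K
D = 5.7978e-04 * exp(-214e3 / (8.314 * 1461.15))
D = 1.296e-11 m^2/s


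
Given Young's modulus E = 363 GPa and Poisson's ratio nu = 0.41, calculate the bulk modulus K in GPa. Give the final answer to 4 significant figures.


K = E / (3*(1-2*nu))
K = 363 / (3*(1-2*0.41))
K = 672.2 GPa


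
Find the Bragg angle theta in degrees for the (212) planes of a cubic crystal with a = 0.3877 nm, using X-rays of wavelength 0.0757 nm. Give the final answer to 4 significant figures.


d = a / sqrt(h^2+k^2+l^2)
d = 0.3877 / sqrt(9) = 0.129233 nm
lambda = 2*d*sin(theta)  =>  sin(theta) = lambda / (2*d)
sin(theta) = 0.0757 / (2 * 0.129233) = 0.292881
theta = 17.03 deg


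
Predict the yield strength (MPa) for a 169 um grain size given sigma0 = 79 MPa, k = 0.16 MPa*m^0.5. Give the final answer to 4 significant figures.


sigma_y = sigma0 + k / sqrt(d)
d = 169 um = 1.69e-04 m
sigma_y = 79 + 0.16 / sqrt(1.69e-04)
sigma_y = 91.31 MPa


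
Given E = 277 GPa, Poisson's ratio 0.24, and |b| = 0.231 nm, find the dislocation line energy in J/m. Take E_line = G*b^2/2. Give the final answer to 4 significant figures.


Step 1: G = E / (2*(1+nu))
G = 277 / (2*(1+0.24)) = 111.694 GPa = 1.11694e+11 Pa
Step 2: E_line = G*b^2/2
b = 0.231 nm = 2.31e-10 m
E_line = 0.5 * 1.11694e+11 * (2.31e-10)^2 = 2.98e-09 J/m


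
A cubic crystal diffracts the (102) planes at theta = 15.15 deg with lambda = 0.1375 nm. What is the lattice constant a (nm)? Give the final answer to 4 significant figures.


d = lambda / (2*sin(theta))
d = 0.1375 / (2*sin(15.15 deg))
d = 0.26306 nm
a = d * sqrt(h^2+k^2+l^2) = 0.26306 * sqrt(5)
a = 0.5882 nm


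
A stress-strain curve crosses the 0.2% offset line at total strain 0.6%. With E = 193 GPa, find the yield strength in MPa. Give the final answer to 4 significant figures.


Offset strain = 0.002
Elastic strain at yield = total_strain - offset = 6e-03 - 0.002 = 4e-03
sigma_y = E * elastic_strain = 193000 * 4e-03
sigma_y = 772 MPa


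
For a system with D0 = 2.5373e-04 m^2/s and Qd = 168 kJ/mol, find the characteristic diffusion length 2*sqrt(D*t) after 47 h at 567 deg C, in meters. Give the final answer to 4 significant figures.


Step 1: D = D0 * exp(-Qd/(R*T))
T = 840.15 K
D = 2.5373e-04 * exp(-168e3 / (8.314 * 840.15)) = 9.0977e-15 m^2/s
Step 2: L = 2*sqrt(D*t)
t = 47 h = 169200 s
L = 2*sqrt(9.0977e-15 * 169200) = 7.847e-05 m


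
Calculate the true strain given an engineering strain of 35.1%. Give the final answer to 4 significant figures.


epsilon_true = ln(1 + epsilon_eng)
epsilon_true = ln(1 + 0.351)
epsilon_true = 0.3008


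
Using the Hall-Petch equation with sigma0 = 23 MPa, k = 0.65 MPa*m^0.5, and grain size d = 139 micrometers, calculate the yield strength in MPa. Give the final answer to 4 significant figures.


sigma_y = sigma0 + k / sqrt(d)
d = 139 um = 1.39e-04 m
sigma_y = 23 + 0.65 / sqrt(1.39e-04)
sigma_y = 78.13 MPa


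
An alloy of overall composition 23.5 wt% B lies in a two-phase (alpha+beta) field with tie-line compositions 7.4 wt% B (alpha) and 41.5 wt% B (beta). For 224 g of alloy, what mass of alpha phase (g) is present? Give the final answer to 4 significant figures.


f_alpha = (C_beta - C0) / (C_beta - C_alpha)
f_alpha = (41.5 - 23.5) / (41.5 - 7.4) = 0.527859
m_alpha = f_alpha * m_total = 0.527859 * 224 = 118.2 g


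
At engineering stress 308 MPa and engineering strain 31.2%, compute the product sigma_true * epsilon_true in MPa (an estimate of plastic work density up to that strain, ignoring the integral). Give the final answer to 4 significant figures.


sigma_true = sigma_eng * (1 + epsilon_eng)
sigma_true = 308 * (1 + 0.312) = 404.096 MPa
epsilon_true = ln(1 + epsilon_eng)
epsilon_true = ln(1 + 0.312) = 0.271553
sigma_true * epsilon_true = 404.096 * 0.271553 = 109.7 MPa


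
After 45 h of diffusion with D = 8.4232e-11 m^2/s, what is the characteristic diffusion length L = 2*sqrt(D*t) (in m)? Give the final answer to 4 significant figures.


t = 45 hr = 162000 s
Diffusion length = 2*sqrt(D*t)
= 2*sqrt(8.4232e-11 * 162000)
= 7.388e-03 m


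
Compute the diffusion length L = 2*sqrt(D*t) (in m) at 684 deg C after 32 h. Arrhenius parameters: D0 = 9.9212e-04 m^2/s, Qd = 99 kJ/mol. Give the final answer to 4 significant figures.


Step 1: D = D0 * exp(-Qd/(R*T))
T = 957.15 K
D = 9.9212e-04 * exp(-99e3 / (8.314 * 957.15)) = 3.92313e-09 m^2/s
Step 2: L = 2*sqrt(D*t)
t = 32 h = 115200 s
L = 2*sqrt(3.92313e-09 * 115200) = 0.04252 m


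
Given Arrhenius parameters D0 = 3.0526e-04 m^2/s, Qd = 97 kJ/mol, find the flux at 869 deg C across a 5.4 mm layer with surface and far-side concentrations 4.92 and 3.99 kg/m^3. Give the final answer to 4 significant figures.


Step 1: D = D0 * exp(-Qd/(R*T))
T = 869 + 273.15 = 1142.15 K
D = 3.0526e-04 * exp(-97e3 / (8.314 * 1142.15)) = 1.11776e-08 m^2/s
Step 2: J = D * (C1 - C2) / dx
J = 1.11776e-08 * (4.92 - 3.99) / 5.4e-03
J = 1.925e-06 kg/(m^2*s)


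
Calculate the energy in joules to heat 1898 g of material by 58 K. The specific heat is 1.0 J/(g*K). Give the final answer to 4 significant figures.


Q = m * cp * dT
Q = 1898 * 1.0 * 58
Q = 110100 J


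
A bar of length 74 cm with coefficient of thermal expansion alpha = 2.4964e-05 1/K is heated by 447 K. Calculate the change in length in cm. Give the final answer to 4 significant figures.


dL = L0 * alpha * dT
dL = 74 * 2.4964e-05 * 447
dL = 0.8258 cm


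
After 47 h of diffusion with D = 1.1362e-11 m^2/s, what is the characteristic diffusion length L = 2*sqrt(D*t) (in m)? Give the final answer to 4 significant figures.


t = 47 hr = 169200 s
Diffusion length = 2*sqrt(D*t)
= 2*sqrt(1.1362e-11 * 169200)
= 2.773e-03 m


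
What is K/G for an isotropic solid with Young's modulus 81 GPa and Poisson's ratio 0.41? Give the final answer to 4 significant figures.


G = E / (2*(1+nu))
G = 81 / (2*(1+0.41)) = 28.7234 GPa
K = E / (3*(1-2*nu))
K = 81 / (3*(1-2*0.41)) = 150 GPa
K/G = 150 / 28.7234 = 5.222


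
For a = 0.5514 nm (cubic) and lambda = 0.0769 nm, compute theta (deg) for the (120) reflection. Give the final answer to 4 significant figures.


d = a / sqrt(h^2+k^2+l^2)
d = 0.5514 / sqrt(5) = 0.246594 nm
lambda = 2*d*sin(theta)  =>  sin(theta) = lambda / (2*d)
sin(theta) = 0.0769 / (2 * 0.246594) = 0.155925
theta = 8.97 deg


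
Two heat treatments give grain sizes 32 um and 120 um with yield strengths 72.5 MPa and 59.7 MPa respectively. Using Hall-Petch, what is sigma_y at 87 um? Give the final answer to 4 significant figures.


sigma_y = sigma0 + k / sqrt(d)
1/sqrt(d1) = 1/sqrt(3.2e-05) = 176.777;  1/sqrt(d2) = 91.2871
k = (sigma1 - sigma2) / (1/sqrt(d1) - 1/sqrt(d2)) = (72.5 - 59.7) / (176.777 - 91.2871) = 0.149726 MPa*m^0.5
sigma0 = sigma1 - k/sqrt(d1) = 72.5 - 0.149726*176.777 = 46.032 MPa
sigma_y(d3) = 46.032 + 0.149726 / sqrt(8.7e-05) = 62.08 MPa


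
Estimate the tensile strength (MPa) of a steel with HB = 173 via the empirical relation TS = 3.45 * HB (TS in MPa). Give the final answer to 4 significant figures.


TS (MPa) = 3.45 * HB
TS = 3.45 * 173
TS = 596.9 MPa


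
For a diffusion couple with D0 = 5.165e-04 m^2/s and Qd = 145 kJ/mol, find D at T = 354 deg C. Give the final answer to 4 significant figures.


D = D0 * exp(-Qd / (R*T))
T = 627.15 K
D = 5.165e-04 * exp(-145e3 / (8.314 * 627.15))
D = 4.323e-16 m^2/s


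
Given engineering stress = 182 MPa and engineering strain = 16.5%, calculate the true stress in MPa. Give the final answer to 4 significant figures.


sigma_true = sigma_eng * (1 + epsilon_eng)
sigma_true = 182 * (1 + 0.165)
sigma_true = 212 MPa


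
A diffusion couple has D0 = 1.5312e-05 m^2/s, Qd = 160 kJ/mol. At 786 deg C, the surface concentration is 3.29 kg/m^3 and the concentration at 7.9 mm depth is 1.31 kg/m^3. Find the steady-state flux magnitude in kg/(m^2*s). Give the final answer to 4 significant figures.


Step 1: D = D0 * exp(-Qd/(R*T))
T = 786 + 273.15 = 1059.15 K
D = 1.5312e-05 * exp(-160e3 / (8.314 * 1059.15)) = 1.96764e-13 m^2/s
Step 2: J = D * (C1 - C2) / dx
J = 1.96764e-13 * (3.29 - 1.31) / 7.9e-03
J = 4.932e-11 kg/(m^2*s)


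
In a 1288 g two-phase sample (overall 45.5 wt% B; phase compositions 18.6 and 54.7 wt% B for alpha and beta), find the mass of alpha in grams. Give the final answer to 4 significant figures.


f_alpha = (C_beta - C0) / (C_beta - C_alpha)
f_alpha = (54.7 - 45.5) / (54.7 - 18.6) = 0.254848
m_alpha = f_alpha * m_total = 0.254848 * 1288 = 328.2 g


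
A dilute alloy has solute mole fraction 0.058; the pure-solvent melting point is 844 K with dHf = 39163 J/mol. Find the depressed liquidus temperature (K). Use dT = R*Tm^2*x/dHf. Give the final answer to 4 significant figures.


dT = R*Tm^2*x / dHf
dT = 8.314 * 844^2 * 0.058 / 39163
dT = 8.77096 K
T_new = 844 - 8.77096 = 835.2 K


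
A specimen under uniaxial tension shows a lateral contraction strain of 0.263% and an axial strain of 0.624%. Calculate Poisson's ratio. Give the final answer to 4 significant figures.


nu = -epsilon_lat / epsilon_axial
Lateral strain is contraction (negative), so using magnitudes:
nu = 0.263 / 0.624
nu = 0.4215


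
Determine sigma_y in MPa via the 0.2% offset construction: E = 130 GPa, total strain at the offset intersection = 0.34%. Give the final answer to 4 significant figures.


Offset strain = 0.002
Elastic strain at yield = total_strain - offset = 3.4e-03 - 0.002 = 1.4e-03
sigma_y = E * elastic_strain = 130000 * 1.4e-03
sigma_y = 182 MPa


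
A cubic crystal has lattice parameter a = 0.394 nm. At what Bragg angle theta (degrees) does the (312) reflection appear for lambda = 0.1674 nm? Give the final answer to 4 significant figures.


d = a / sqrt(h^2+k^2+l^2)
d = 0.394 / sqrt(14) = 0.105301 nm
lambda = 2*d*sin(theta)  =>  sin(theta) = lambda / (2*d)
sin(theta) = 0.1674 / (2 * 0.105301) = 0.794865
theta = 52.64 deg


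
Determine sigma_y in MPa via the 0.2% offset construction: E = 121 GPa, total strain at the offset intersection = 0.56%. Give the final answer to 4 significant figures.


Offset strain = 0.002
Elastic strain at yield = total_strain - offset = 5.6e-03 - 0.002 = 3.6e-03
sigma_y = E * elastic_strain = 121000 * 3.6e-03
sigma_y = 435.6 MPa


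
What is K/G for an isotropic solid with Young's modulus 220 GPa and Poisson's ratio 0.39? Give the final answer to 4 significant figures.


G = E / (2*(1+nu))
G = 220 / (2*(1+0.39)) = 79.1367 GPa
K = E / (3*(1-2*nu))
K = 220 / (3*(1-2*0.39)) = 333.333 GPa
K/G = 333.333 / 79.1367 = 4.212


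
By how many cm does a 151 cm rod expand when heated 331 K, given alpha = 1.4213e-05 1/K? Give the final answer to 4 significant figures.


dL = L0 * alpha * dT
dL = 151 * 1.4213e-05 * 331
dL = 0.7104 cm


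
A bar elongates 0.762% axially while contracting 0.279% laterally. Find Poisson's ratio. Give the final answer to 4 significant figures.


nu = -epsilon_lat / epsilon_axial
Lateral strain is contraction (negative), so using magnitudes:
nu = 0.279 / 0.762
nu = 0.3661


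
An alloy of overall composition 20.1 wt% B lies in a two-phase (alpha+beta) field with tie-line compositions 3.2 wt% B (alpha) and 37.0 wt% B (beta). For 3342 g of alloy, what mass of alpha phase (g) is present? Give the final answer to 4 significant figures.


f_alpha = (C_beta - C0) / (C_beta - C_alpha)
f_alpha = (37.0 - 20.1) / (37.0 - 3.2) = 0.5
m_alpha = f_alpha * m_total = 0.5 * 3342 = 1671 g


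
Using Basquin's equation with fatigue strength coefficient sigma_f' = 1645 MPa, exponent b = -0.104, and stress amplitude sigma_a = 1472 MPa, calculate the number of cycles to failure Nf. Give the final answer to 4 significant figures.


sigma_a = sigma_f' * (2*Nf)^b
2*Nf = (sigma_a / sigma_f')^(1/b)
2*Nf = (1472 / 1645)^(1/-0.104)
2*Nf = 2.91085
Nf = 1.455 cycles


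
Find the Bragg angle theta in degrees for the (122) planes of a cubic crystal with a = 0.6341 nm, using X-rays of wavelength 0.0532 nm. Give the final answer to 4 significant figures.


d = a / sqrt(h^2+k^2+l^2)
d = 0.6341 / sqrt(9) = 0.211367 nm
lambda = 2*d*sin(theta)  =>  sin(theta) = lambda / (2*d)
sin(theta) = 0.0532 / (2 * 0.211367) = 0.125848
theta = 7.23 deg


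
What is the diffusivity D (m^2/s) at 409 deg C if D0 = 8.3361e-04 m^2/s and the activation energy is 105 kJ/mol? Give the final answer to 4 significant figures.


D = D0 * exp(-Qd / (R*T))
T = 682.15 K
D = 8.3361e-04 * exp(-105e3 / (8.314 * 682.15))
D = 7.594e-12 m^2/s


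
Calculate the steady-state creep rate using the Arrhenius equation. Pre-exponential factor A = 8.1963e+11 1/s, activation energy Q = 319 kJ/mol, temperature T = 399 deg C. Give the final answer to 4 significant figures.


rate = A * exp(-Q / (R*T))
T = 399 + 273.15 = 672.15 K
rate = 8.1963e+11 * exp(-319e3 / (8.314 * 672.15))
rate = 1.325e-13 1/s


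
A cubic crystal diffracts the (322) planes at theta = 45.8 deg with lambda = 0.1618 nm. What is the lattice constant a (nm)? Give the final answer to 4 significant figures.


d = lambda / (2*sin(theta))
d = 0.1618 / (2*sin(45.8 deg))
d = 0.112845 nm
a = d * sqrt(h^2+k^2+l^2) = 0.112845 * sqrt(17)
a = 0.4653 nm


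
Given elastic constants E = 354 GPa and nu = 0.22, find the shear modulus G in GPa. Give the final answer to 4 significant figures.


G = E / (2*(1+nu))
G = 354 / (2*(1+0.22))
G = 145.1 GPa


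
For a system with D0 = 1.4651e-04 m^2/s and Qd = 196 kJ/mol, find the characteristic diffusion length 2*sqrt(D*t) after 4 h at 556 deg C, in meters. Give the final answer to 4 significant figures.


Step 1: D = D0 * exp(-Qd/(R*T))
T = 829.15 K
D = 1.4651e-04 * exp(-196e3 / (8.314 * 829.15)) = 6.57429e-17 m^2/s
Step 2: L = 2*sqrt(D*t)
t = 4 h = 14400 s
L = 2*sqrt(6.57429e-17 * 14400) = 1.946e-06 m


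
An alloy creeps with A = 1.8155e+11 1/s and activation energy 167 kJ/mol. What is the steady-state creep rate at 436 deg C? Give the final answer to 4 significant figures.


rate = A * exp(-Q / (R*T))
T = 436 + 273.15 = 709.15 K
rate = 1.8155e+11 * exp(-167e3 / (8.314 * 709.15))
rate = 0.09071 1/s


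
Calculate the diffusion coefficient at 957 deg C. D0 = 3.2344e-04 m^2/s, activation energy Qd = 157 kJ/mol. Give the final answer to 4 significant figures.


D = D0 * exp(-Qd / (R*T))
T = 1230.15 K
D = 3.2344e-04 * exp(-157e3 / (8.314 * 1230.15))
D = 6.967e-11 m^2/s


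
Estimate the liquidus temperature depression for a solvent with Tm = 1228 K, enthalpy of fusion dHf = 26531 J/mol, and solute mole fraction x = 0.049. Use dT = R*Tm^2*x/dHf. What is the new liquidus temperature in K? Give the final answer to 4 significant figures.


dT = R*Tm^2*x / dHf
dT = 8.314 * 1228^2 * 0.049 / 26531
dT = 23.1552 K
T_new = 1228 - 23.1552 = 1205 K


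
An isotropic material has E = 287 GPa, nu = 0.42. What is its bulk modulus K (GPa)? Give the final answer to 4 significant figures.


K = E / (3*(1-2*nu))
K = 287 / (3*(1-2*0.42))
K = 597.9 GPa


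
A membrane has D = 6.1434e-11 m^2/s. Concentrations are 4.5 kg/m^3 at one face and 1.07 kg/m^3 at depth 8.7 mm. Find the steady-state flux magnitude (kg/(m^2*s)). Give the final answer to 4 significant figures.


J = -D * (dC/dx) = D * (C1 - C2) / dx
J = 6.1434e-11 * (4.5 - 1.07) / 8.7e-03
J = 2.422e-08 kg/(m^2*s)


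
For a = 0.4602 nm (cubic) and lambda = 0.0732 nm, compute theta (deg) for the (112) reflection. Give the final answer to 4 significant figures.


d = a / sqrt(h^2+k^2+l^2)
d = 0.4602 / sqrt(6) = 0.187876 nm
lambda = 2*d*sin(theta)  =>  sin(theta) = lambda / (2*d)
sin(theta) = 0.0732 / (2 * 0.187876) = 0.194809
theta = 11.23 deg


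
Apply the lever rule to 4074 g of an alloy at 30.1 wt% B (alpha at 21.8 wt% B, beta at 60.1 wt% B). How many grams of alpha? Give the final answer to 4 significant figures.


f_alpha = (C_beta - C0) / (C_beta - C_alpha)
f_alpha = (60.1 - 30.1) / (60.1 - 21.8) = 0.78329
m_alpha = f_alpha * m_total = 0.78329 * 4074 = 3191 g


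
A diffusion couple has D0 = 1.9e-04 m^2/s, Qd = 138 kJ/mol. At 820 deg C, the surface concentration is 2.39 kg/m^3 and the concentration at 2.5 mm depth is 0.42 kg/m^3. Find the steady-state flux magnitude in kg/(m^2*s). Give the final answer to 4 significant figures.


Step 1: D = D0 * exp(-Qd/(R*T))
T = 820 + 273.15 = 1093.15 K
D = 1.9e-04 * exp(-138e3 / (8.314 * 1093.15)) = 4.8348e-11 m^2/s
Step 2: J = D * (C1 - C2) / dx
J = 4.8348e-11 * (2.39 - 0.42) / 2.5e-03
J = 3.81e-08 kg/(m^2*s)


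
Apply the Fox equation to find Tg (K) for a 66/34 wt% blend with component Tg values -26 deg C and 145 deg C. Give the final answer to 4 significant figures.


1/Tg = w1/Tg1 + w2/Tg2 (in Kelvin)
Tg1 = 247.15 K, Tg2 = 418.15 K
1/Tg = 0.66/247.15 + 0.34/418.15
Tg = 287.1 K


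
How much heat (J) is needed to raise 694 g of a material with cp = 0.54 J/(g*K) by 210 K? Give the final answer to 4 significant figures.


Q = m * cp * dT
Q = 694 * 0.54 * 210
Q = 78700 J


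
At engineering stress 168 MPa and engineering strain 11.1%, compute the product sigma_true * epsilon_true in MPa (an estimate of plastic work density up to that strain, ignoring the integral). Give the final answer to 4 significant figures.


sigma_true = sigma_eng * (1 + epsilon_eng)
sigma_true = 168 * (1 + 0.111) = 186.648 MPa
epsilon_true = ln(1 + epsilon_eng)
epsilon_true = ln(1 + 0.111) = 0.105261
sigma_true * epsilon_true = 186.648 * 0.105261 = 19.65 MPa


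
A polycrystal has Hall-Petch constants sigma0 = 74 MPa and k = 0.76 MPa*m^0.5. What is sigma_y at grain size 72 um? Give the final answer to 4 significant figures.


sigma_y = sigma0 + k / sqrt(d)
d = 72 um = 7.2e-05 m
sigma_y = 74 + 0.76 / sqrt(7.2e-05)
sigma_y = 163.6 MPa


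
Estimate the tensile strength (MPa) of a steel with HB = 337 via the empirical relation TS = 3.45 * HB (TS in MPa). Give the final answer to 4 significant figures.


TS (MPa) = 3.45 * HB
TS = 3.45 * 337
TS = 1163 MPa


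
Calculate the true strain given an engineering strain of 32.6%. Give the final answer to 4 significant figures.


epsilon_true = ln(1 + epsilon_eng)
epsilon_true = ln(1 + 0.326)
epsilon_true = 0.2822


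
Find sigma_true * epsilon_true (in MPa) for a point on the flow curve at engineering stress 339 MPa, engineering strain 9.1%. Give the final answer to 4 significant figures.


sigma_true = sigma_eng * (1 + epsilon_eng)
sigma_true = 339 * (1 + 0.091) = 369.849 MPa
epsilon_true = ln(1 + epsilon_eng)
epsilon_true = ln(1 + 0.091) = 0.0870947
sigma_true * epsilon_true = 369.849 * 0.0870947 = 32.21 MPa


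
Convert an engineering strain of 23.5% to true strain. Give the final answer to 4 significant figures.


epsilon_true = ln(1 + epsilon_eng)
epsilon_true = ln(1 + 0.235)
epsilon_true = 0.2111


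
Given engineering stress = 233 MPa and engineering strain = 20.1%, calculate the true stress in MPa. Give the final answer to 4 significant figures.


sigma_true = sigma_eng * (1 + epsilon_eng)
sigma_true = 233 * (1 + 0.201)
sigma_true = 279.8 MPa


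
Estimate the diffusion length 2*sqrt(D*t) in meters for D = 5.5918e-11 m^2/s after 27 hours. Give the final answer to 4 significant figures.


t = 27 hr = 97200 s
Diffusion length = 2*sqrt(D*t)
= 2*sqrt(5.5918e-11 * 97200)
= 4.663e-03 m


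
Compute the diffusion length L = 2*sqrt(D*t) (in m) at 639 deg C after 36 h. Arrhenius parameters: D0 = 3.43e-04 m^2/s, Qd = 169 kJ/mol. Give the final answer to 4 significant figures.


Step 1: D = D0 * exp(-Qd/(R*T))
T = 912.15 K
D = 3.43e-04 * exp(-169e3 / (8.314 * 912.15)) = 7.196e-14 m^2/s
Step 2: L = 2*sqrt(D*t)
t = 36 h = 129600 s
L = 2*sqrt(7.196e-14 * 129600) = 1.931e-04 m


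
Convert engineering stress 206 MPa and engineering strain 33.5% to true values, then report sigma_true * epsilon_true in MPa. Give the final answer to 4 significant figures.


sigma_true = sigma_eng * (1 + epsilon_eng)
sigma_true = 206 * (1 + 0.335) = 275.01 MPa
epsilon_true = ln(1 + epsilon_eng)
epsilon_true = ln(1 + 0.335) = 0.288931
sigma_true * epsilon_true = 275.01 * 0.288931 = 79.46 MPa


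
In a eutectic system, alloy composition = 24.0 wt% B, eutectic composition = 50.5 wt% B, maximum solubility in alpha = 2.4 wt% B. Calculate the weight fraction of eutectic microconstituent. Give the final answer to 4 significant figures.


f_primary = (C_e - C0) / (C_e - C_alpha_max)
f_primary = (50.5 - 24.0) / (50.5 - 2.4)
f_primary = 0.550936
f_eutectic = 1 - 0.550936 = 0.4491


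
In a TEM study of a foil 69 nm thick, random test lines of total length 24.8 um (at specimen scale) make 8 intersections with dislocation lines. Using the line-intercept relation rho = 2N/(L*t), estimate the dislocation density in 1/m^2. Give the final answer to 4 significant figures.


rho = 2N / (L * t)
L = 24.8 um = 2.48e-05 m, t = 69 nm = 6.9e-08 m
rho = 2 * 8 / (2.48e-05 * 6.9e-08)
rho = 9.35e+12 1/m^2


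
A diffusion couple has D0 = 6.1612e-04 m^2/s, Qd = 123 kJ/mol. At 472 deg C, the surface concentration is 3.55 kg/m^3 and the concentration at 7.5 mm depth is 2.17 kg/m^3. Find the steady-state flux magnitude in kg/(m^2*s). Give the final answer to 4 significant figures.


Step 1: D = D0 * exp(-Qd/(R*T))
T = 472 + 273.15 = 745.15 K
D = 6.1612e-04 * exp(-123e3 / (8.314 * 745.15)) = 1.46932e-12 m^2/s
Step 2: J = D * (C1 - C2) / dx
J = 1.46932e-12 * (3.55 - 2.17) / 7.5e-03
J = 2.704e-10 kg/(m^2*s)


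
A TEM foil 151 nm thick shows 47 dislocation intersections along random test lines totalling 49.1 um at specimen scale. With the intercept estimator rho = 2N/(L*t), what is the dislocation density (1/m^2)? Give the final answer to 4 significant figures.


rho = 2N / (L * t)
L = 49.1 um = 4.91e-05 m, t = 151 nm = 1.51e-07 m
rho = 2 * 47 / (4.91e-05 * 1.51e-07)
rho = 1.268e+13 1/m^2


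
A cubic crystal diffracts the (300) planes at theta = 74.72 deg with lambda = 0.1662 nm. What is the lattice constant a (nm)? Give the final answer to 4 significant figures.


d = lambda / (2*sin(theta))
d = 0.1662 / (2*sin(74.72 deg))
d = 0.0861453 nm
a = d * sqrt(h^2+k^2+l^2) = 0.0861453 * sqrt(9)
a = 0.2584 nm


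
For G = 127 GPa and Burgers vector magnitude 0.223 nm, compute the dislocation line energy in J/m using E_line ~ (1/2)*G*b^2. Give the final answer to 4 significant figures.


E = G*b^2/2
b = 0.223 nm = 2.23e-10 m
G = 127 GPa = 1.27e+11 Pa
E = 0.5 * 1.27e+11 * (2.23e-10)^2
E = 3.158e-09 J/m


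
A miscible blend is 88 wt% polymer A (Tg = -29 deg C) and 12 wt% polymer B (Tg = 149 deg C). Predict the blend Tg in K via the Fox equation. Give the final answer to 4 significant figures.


1/Tg = w1/Tg1 + w2/Tg2 (in Kelvin)
Tg1 = 244.15 K, Tg2 = 422.15 K
1/Tg = 0.88/244.15 + 0.12/422.15
Tg = 257.2 K


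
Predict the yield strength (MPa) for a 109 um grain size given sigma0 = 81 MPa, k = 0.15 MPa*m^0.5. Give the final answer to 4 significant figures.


sigma_y = sigma0 + k / sqrt(d)
d = 109 um = 1.09e-04 m
sigma_y = 81 + 0.15 / sqrt(1.09e-04)
sigma_y = 95.37 MPa


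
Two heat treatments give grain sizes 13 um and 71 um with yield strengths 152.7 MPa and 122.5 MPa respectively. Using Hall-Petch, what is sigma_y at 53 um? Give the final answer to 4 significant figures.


sigma_y = sigma0 + k / sqrt(d)
1/sqrt(d1) = 1/sqrt(1.3e-05) = 277.35;  1/sqrt(d2) = 118.678
k = (sigma1 - sigma2) / (1/sqrt(d1) - 1/sqrt(d2)) = (152.7 - 122.5) / (277.35 - 118.678) = 0.19033 MPa*m^0.5
sigma0 = sigma1 - k/sqrt(d1) = 152.7 - 0.19033*277.35 = 99.912 MPa
sigma_y(d3) = 99.912 + 0.19033 / sqrt(5.3e-05) = 126.1 MPa


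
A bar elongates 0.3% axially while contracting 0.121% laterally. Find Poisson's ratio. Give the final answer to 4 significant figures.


nu = -epsilon_lat / epsilon_axial
Lateral strain is contraction (negative), so using magnitudes:
nu = 0.121 / 0.3
nu = 0.4033


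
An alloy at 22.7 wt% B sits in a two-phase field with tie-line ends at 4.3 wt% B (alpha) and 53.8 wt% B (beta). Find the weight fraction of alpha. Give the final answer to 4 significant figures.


f_alpha = (C_beta - C0) / (C_beta - C_alpha)
f_alpha = (53.8 - 22.7) / (53.8 - 4.3)
f_alpha = 0.6283


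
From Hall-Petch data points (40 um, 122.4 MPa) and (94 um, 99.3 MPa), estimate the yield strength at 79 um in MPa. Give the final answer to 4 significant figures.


sigma_y = sigma0 + k / sqrt(d)
1/sqrt(d1) = 1/sqrt(4e-05) = 158.114;  1/sqrt(d2) = 103.142
k = (sigma1 - sigma2) / (1/sqrt(d1) - 1/sqrt(d2)) = (122.4 - 99.3) / (158.114 - 103.142) = 0.420216 MPa*m^0.5
sigma0 = sigma1 - k/sqrt(d1) = 122.4 - 0.420216*158.114 = 55.9581 MPa
sigma_y(d3) = 55.9581 + 0.420216 / sqrt(7.9e-05) = 103.2 MPa


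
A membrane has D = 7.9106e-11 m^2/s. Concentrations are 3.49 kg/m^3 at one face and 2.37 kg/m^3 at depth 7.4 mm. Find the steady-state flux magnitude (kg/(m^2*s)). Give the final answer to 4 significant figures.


J = -D * (dC/dx) = D * (C1 - C2) / dx
J = 7.9106e-11 * (3.49 - 2.37) / 7.4e-03
J = 1.197e-08 kg/(m^2*s)


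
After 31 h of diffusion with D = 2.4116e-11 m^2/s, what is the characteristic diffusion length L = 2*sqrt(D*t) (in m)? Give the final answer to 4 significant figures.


t = 31 hr = 111600 s
Diffusion length = 2*sqrt(D*t)
= 2*sqrt(2.4116e-11 * 111600)
= 3.281e-03 m


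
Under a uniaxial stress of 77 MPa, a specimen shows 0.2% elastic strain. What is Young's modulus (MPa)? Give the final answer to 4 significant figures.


E = sigma / epsilon
epsilon = 0.2% = 2e-03
E = 77 / 2e-03
E = 38500 MPa
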